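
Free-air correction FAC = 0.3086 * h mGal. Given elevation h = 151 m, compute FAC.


FAC = 0.3086 * h
= 0.3086 * 151
= 46.5986 mGal

46.5986


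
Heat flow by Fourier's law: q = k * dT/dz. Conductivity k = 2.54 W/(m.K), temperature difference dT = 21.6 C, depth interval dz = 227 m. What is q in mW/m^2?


q = k * dT / dz * 1000
= 2.54 * 21.6 / 227 * 1000
= 0.241692 * 1000
= 241.6916 mW/m^2

241.6916


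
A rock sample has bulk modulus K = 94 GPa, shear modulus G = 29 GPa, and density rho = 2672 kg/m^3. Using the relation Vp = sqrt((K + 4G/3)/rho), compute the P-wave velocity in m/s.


First compute the effective modulus:
K + 4G/3 = 94e9 + 4*29e9/3 = 132666666666.67 Pa
Then divide by density:
132666666666.67 / 2672 = 49650698.6028 Pa/(kg/m^3)
Take the square root:
Vp = sqrt(49650698.6028) = 7046.33 m/s

7046.33


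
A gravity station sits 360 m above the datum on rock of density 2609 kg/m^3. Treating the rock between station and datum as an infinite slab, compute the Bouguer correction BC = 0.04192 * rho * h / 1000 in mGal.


BC = 0.04192 * rho * h / 1000
= 0.04192 * 2609 * 360 / 1000
= 39.3729 mGal

39.3729


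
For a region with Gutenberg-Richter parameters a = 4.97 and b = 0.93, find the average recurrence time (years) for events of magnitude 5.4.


log10(N) = 4.97 - 0.93*5.4 = -0.052
N = 10^-0.052 = 0.887156
T = 1/N = 1/0.887156 = 1.1272 years

1.1272


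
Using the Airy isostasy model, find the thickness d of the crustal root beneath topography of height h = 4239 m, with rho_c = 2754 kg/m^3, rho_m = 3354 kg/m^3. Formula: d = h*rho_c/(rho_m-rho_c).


rho_m - rho_c = 3354 - 2754 = 600
d = 4239 * 2754 / 600
= 11674206 / 600
= 19457.01 m

19457.01


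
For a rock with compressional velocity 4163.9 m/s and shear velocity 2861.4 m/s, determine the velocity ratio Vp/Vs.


Vp/Vs = 4163.9 / 2861.4
= 1.4552

1.4552


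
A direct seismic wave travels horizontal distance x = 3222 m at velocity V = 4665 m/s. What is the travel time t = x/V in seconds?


t = x / V
= 3222 / 4665
= 0.6907 s

0.6907


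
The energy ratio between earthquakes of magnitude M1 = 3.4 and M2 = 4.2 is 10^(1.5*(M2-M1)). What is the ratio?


M2 - M1 = 4.2 - 3.4 = 0.8
1.5 * 0.8 = 1.2
ratio = 10^1.2 = 15.85

15.85


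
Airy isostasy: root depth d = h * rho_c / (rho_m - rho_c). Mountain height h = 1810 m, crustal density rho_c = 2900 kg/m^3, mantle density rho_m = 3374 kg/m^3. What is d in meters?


rho_m - rho_c = 3374 - 2900 = 474
d = 1810 * 2900 / 474
= 5249000 / 474
= 11073.84 m

11073.84


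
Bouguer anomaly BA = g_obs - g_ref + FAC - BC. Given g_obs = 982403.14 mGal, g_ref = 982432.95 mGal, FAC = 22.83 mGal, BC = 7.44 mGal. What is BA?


BA = g_obs - g_ref + FAC - BC
= 982403.14 - 982432.95 + 22.83 - 7.44
= -14.42 mGal

-14.42


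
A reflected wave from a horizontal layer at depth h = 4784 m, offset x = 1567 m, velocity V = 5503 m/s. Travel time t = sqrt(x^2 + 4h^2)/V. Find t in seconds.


x^2 + 4h^2 = 1567^2 + 4*4784^2 = 2455489 + 91546624 = 94002113
sqrt(94002113) = 9695.4687
t = 9695.4687 / 5503 = 1.7619 s

1.7619


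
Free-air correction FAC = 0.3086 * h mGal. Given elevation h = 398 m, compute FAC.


FAC = 0.3086 * h
= 0.3086 * 398
= 122.8228 mGal

122.8228


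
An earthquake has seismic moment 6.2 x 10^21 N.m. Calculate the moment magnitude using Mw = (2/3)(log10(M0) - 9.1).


log10(M0) = log10(6.2 x 10^21) = 21.7924
Mw = 2/3 * (21.7924 - 9.1)
= 2/3 * 12.6924
= 8.46

8.46


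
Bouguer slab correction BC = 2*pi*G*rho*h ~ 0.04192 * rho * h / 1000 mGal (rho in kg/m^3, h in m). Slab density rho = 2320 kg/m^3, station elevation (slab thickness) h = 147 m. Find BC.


BC = 0.04192 * rho * h / 1000
= 0.04192 * 2320 * 147 / 1000
= 14.2964 mGal

14.2964


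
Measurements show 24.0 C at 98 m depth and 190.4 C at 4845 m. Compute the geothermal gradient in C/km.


dT = 190.4 - 24.0 = 166.4 C
dz = 4845 - 98 = 4747 m
gradient = dT/dz * 1000 = 166.4/4747 * 1000 = 35.0537 C/km

35.0537


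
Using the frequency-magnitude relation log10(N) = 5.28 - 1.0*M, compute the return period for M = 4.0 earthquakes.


log10(N) = 5.28 - 1.0*4.0 = 1.28
N = 10^1.28 = 19.054607
T = 1/N = 1/19.054607 = 0.0525 years

0.0525


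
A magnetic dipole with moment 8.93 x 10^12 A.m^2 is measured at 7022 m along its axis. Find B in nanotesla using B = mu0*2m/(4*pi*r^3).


m = 8.93 x 10^12 = 8930000000000 A.m^2
2m = 17860000000000 A.m^2
r^3 = 7022^3 = 346244174648
B = (4pi*10^-7) * 17860000000000 / (4*pi * 346244174648) * 1e9
= 22443537.917245 / 4351032621689.67 * 1e9
= 5158.2095 nT

5158.2095


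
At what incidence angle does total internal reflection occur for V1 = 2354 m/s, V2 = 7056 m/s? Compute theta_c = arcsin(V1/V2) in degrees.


V1/V2 = 2354/7056 = 0.333617
theta_c = arcsin(0.333617) = 19.4884 degrees

19.4884


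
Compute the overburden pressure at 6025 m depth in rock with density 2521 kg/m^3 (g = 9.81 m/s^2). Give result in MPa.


P = rho * g * z / 1e6
= 2521 * 9.81 * 6025 / 1e6
= 149004335.25 / 1e6
= 149.0043 MPa

149.0043


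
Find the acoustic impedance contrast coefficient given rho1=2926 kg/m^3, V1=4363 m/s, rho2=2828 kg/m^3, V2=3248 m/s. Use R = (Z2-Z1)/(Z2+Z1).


Z1 = 2926 * 4363 = 12766138
Z2 = 2828 * 3248 = 9185344
R = (9185344 - 12766138) / (9185344 + 12766138) = -3580794 / 21951482 = -0.1631

-0.1631


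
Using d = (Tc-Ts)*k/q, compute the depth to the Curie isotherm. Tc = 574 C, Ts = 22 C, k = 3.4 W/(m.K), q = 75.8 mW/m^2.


T_Curie - T_surf = 574 - 22 = 552 C
Convert q to W/m^2: 75.8 mW/m^2 = 0.0758 W/m^2
d = 552 * 3.4 / 0.0758 = 24759.89 m

24759.89


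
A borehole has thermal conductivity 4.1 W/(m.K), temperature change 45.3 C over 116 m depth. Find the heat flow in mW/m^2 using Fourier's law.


q = k * dT / dz * 1000
= 4.1 * 45.3 / 116 * 1000
= 1.601121 * 1000
= 1601.1207 mW/m^2

1601.1207


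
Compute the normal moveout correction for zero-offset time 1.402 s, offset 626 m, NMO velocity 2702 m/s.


x/Vnmo = 626/2702 = 0.23168
(x/Vnmo)^2 = 0.053676
t0^2 = 1.965604
sqrt(1.965604 + 0.053676) = 1.421014
dt = 1.421014 - 1.402 = 0.019014

0.019014


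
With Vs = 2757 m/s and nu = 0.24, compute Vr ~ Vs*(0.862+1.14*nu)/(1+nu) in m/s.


Numerator factor = 0.862 + 1.14*0.24 = 1.1356
Denominator = 1 + 0.24 = 1.24
Vr = 2757 * 1.1356 / 1.24 = 2524.88 m/s

2524.88


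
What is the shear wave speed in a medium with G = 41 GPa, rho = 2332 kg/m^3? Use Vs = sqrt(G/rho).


Convert G to Pa: G = 41e9 Pa
Compute G/rho = 41e9 / 2332 = 17581475.1286
Vs = sqrt(17581475.1286) = 4193.03 m/s

4193.03


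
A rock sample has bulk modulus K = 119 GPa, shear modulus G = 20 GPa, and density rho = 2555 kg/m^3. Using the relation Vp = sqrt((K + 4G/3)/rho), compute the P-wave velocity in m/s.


First compute the effective modulus:
K + 4G/3 = 119e9 + 4*20e9/3 = 145666666666.67 Pa
Then divide by density:
145666666666.67 / 2555 = 57012393.9987 Pa/(kg/m^3)
Take the square root:
Vp = sqrt(57012393.9987) = 7550.66 m/s

7550.66


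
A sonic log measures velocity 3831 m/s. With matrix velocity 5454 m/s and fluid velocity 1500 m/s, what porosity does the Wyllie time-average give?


1/V - 1/Vm = 1/3831 - 1/5454 = 7.768e-05
1/Vf - 1/Vm = 1/1500 - 1/5454 = 0.00048331
phi = 7.768e-05 / 0.00048331 = 0.1607

0.1607


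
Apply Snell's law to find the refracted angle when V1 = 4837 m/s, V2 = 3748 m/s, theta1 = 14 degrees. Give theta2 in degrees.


sin(theta1) = sin(14 deg) = 0.241922
sin(theta2) = V2/V1 * sin(theta1) = 3748/4837 * 0.241922 = 0.187456
theta2 = arcsin(0.187456) = 10.8043 degrees

10.8043


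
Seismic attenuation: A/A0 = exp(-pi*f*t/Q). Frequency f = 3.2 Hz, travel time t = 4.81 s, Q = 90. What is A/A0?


pi*f*t/Q = pi*3.2*4.81/90 = 0.537282
A/A0 = exp(-0.537282) = 0.584334

0.584334


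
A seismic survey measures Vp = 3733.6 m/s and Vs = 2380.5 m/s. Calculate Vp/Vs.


Vp/Vs = 3733.6 / 2380.5
= 1.5684

1.5684


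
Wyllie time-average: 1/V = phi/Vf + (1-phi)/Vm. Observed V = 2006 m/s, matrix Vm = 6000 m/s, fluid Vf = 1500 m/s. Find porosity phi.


1/V - 1/Vm = 1/2006 - 1/6000 = 0.00033184
1/Vf - 1/Vm = 1/1500 - 1/6000 = 0.0005
phi = 0.00033184 / 0.0005 = 0.6637

0.6637


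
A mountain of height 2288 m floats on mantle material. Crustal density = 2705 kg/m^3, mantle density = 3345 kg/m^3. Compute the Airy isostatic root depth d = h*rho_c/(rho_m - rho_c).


rho_m - rho_c = 3345 - 2705 = 640
d = 2288 * 2705 / 640
= 6189040 / 640
= 9670.38 m

9670.38


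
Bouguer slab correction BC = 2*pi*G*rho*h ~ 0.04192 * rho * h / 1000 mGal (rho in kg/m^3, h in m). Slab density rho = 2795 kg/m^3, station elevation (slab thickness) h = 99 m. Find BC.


BC = 0.04192 * rho * h / 1000
= 0.04192 * 2795 * 99 / 1000
= 11.5995 mGal

11.5995


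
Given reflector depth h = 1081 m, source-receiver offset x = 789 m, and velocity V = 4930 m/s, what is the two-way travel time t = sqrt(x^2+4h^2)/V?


x^2 + 4h^2 = 789^2 + 4*1081^2 = 622521 + 4674244 = 5296765
sqrt(5296765) = 2301.4702
t = 2301.4702 / 4930 = 0.4668 s

0.4668


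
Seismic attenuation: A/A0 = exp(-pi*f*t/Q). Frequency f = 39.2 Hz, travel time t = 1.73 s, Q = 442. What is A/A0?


pi*f*t/Q = pi*39.2*1.73/442 = 0.482014
A/A0 = exp(-0.482014) = 0.617538

0.617538


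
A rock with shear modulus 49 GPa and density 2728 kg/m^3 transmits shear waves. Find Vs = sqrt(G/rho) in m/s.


Convert G to Pa: G = 49e9 Pa
Compute G/rho = 49e9 / 2728 = 17961876.8328
Vs = sqrt(17961876.8328) = 4238.15 m/s

4238.15


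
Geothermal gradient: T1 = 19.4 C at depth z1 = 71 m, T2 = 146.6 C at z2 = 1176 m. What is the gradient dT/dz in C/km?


dT = 146.6 - 19.4 = 127.2 C
dz = 1176 - 71 = 1105 m
gradient = dT/dz * 1000 = 127.2/1105 * 1000 = 115.1131 C/km

115.1131


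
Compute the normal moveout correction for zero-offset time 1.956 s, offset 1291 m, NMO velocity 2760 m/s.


x/Vnmo = 1291/2760 = 0.467754
(x/Vnmo)^2 = 0.218793
t0^2 = 3.825936
sqrt(3.825936 + 0.218793) = 2.011151
dt = 2.011151 - 1.956 = 0.055151

0.055151


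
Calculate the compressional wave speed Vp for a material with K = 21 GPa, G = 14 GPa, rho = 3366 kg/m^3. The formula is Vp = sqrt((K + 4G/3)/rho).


First compute the effective modulus:
K + 4G/3 = 21e9 + 4*14e9/3 = 39666666666.67 Pa
Then divide by density:
39666666666.67 / 3366 = 11784511.7845 Pa/(kg/m^3)
Take the square root:
Vp = sqrt(11784511.7845) = 3432.86 m/s

3432.86


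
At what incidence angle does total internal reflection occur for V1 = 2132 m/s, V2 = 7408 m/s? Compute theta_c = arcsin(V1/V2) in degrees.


V1/V2 = 2132/7408 = 0.287797
theta_c = arcsin(0.287797) = 16.7261 degrees

16.7261


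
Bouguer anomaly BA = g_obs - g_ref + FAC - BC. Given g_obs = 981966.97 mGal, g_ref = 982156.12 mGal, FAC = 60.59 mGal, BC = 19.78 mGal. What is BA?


BA = g_obs - g_ref + FAC - BC
= 981966.97 - 982156.12 + 60.59 - 19.78
= -148.34 mGal

-148.34


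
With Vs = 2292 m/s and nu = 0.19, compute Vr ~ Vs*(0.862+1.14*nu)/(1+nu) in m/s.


Numerator factor = 0.862 + 1.14*0.19 = 1.0786
Denominator = 1 + 0.19 = 1.19
Vr = 2292 * 1.0786 / 1.19 = 2077.44 m/s

2077.44


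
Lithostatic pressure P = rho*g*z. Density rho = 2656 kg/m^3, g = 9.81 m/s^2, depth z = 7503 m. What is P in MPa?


P = rho * g * z / 1e6
= 2656 * 9.81 * 7503 / 1e6
= 195493366.08 / 1e6
= 195.4934 MPa

195.4934


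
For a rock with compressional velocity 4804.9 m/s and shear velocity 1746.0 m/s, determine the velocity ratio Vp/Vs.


Vp/Vs = 4804.9 / 1746.0
= 2.7519

2.7519


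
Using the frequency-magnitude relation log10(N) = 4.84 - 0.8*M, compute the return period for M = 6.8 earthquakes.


log10(N) = 4.84 - 0.8*6.8 = -0.6
N = 10^-0.6 = 0.251189
T = 1/N = 1/0.251189 = 3.9811 years

3.9811


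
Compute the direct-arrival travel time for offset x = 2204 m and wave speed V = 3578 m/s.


t = x / V
= 2204 / 3578
= 0.616 s

0.616


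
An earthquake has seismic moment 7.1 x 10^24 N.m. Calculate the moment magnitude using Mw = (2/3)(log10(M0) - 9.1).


log10(M0) = log10(7.1 x 10^24) = 24.8513
Mw = 2/3 * (24.8513 - 9.1)
= 2/3 * 15.7513
= 10.5

10.5


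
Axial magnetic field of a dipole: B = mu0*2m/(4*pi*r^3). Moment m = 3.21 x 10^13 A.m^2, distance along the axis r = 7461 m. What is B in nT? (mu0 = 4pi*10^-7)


m = 3.21 x 10^13 = 32100000000000 A.m^2
2m = 64200000000000 A.m^2
r^3 = 7461^3 = 415327913181
B = (4pi*10^-7) * 64200000000000 / (4*pi * 415327913181) * 1e9
= 80676099.344186 / 5219164483520.84 * 1e9
= 15457.6656 nT

15457.6656


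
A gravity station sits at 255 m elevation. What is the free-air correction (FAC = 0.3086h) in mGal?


FAC = 0.3086 * h
= 0.3086 * 255
= 78.693 mGal

78.693


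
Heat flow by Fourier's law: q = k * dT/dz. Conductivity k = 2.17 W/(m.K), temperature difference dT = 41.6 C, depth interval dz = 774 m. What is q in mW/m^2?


q = k * dT / dz * 1000
= 2.17 * 41.6 / 774 * 1000
= 0.11663 * 1000
= 116.6305 mW/m^2

116.6305


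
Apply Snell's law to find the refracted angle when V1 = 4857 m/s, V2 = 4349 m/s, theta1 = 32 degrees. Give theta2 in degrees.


sin(theta1) = sin(32 deg) = 0.529919
sin(theta2) = V2/V1 * sin(theta1) = 4349/4857 * 0.529919 = 0.474494
theta2 = arcsin(0.474494) = 28.3264 degrees

28.3264


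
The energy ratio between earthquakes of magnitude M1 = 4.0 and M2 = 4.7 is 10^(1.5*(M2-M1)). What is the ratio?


M2 - M1 = 4.7 - 4.0 = 0.7
1.5 * 0.7 = 1.05
ratio = 10^1.05 = 11.22

11.22


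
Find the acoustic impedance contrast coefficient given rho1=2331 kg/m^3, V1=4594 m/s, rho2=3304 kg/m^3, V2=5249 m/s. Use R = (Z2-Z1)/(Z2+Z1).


Z1 = 2331 * 4594 = 10708614
Z2 = 3304 * 5249 = 17342696
R = (17342696 - 10708614) / (17342696 + 10708614) = 6634082 / 28051310 = 0.2365

0.2365


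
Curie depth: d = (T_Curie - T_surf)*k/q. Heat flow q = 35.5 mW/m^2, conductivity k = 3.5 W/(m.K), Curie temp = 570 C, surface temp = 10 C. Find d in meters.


T_Curie - T_surf = 570 - 10 = 560 C
Convert q to W/m^2: 35.5 mW/m^2 = 0.0355 W/m^2
d = 560 * 3.5 / 0.0355 = 55211.27 m

55211.27


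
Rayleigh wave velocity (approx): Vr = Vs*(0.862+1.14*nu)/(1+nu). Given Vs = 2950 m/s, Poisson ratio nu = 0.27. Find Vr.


Numerator factor = 0.862 + 1.14*0.27 = 1.1698
Denominator = 1 + 0.27 = 1.27
Vr = 2950 * 1.1698 / 1.27 = 2717.25 m/s

2717.25


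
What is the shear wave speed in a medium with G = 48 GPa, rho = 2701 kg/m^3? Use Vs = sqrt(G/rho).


Convert G to Pa: G = 48e9 Pa
Compute G/rho = 48e9 / 2701 = 17771195.8534
Vs = sqrt(17771195.8534) = 4215.59 m/s

4215.59


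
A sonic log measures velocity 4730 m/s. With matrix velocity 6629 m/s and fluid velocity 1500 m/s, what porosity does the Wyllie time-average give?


1/V - 1/Vm = 1/4730 - 1/6629 = 6.056e-05
1/Vf - 1/Vm = 1/1500 - 1/6629 = 0.00051581
phi = 6.056e-05 / 0.00051581 = 0.1174

0.1174


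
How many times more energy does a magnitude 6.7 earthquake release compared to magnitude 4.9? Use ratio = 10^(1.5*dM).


M2 - M1 = 6.7 - 4.9 = 1.8
1.5 * 1.8 = 2.7
ratio = 10^2.7 = 501.19

501.19


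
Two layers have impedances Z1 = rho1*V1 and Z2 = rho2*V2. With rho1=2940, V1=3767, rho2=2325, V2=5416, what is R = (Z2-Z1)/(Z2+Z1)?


Z1 = 2940 * 3767 = 11074980
Z2 = 2325 * 5416 = 12592200
R = (12592200 - 11074980) / (12592200 + 11074980) = 1517220 / 23667180 = 0.0641

0.0641


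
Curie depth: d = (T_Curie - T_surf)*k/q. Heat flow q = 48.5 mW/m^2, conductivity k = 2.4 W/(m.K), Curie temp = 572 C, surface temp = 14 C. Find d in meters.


T_Curie - T_surf = 572 - 14 = 558 C
Convert q to W/m^2: 48.5 mW/m^2 = 0.0485 W/m^2
d = 558 * 2.4 / 0.0485 = 27612.37 m

27612.37


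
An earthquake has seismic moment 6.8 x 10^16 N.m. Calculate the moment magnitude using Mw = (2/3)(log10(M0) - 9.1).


log10(M0) = log10(6.8 x 10^16) = 16.8325
Mw = 2/3 * (16.8325 - 9.1)
= 2/3 * 7.7325
= 5.16

5.16


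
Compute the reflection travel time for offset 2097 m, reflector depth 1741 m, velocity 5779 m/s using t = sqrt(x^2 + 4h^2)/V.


x^2 + 4h^2 = 2097^2 + 4*1741^2 = 4397409 + 12124324 = 16521733
sqrt(16521733) = 4064.6935
t = 4064.6935 / 5779 = 0.7034 s

0.7034


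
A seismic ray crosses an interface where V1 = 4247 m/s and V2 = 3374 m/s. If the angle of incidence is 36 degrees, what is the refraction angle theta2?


sin(theta1) = sin(36 deg) = 0.587785
sin(theta2) = V2/V1 * sin(theta1) = 3374/4247 * 0.587785 = 0.466962
theta2 = arcsin(0.466962) = 27.8373 degrees

27.8373


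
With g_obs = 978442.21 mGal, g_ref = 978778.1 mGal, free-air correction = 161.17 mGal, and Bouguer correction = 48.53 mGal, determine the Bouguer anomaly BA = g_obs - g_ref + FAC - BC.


BA = g_obs - g_ref + FAC - BC
= 978442.21 - 978778.1 + 161.17 - 48.53
= -223.25 mGal

-223.25


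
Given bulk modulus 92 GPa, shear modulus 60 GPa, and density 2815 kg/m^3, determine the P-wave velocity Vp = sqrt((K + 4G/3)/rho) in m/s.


First compute the effective modulus:
K + 4G/3 = 92e9 + 4*60e9/3 = 172000000000.0 Pa
Then divide by density:
172000000000.0 / 2815 = 61101243.3393 Pa/(kg/m^3)
Take the square root:
Vp = sqrt(61101243.3393) = 7816.73 m/s

7816.73


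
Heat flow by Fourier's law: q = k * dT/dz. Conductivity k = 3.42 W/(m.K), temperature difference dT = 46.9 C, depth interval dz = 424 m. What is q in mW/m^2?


q = k * dT / dz * 1000
= 3.42 * 46.9 / 424 * 1000
= 0.378297 * 1000
= 378.2972 mW/m^2

378.2972


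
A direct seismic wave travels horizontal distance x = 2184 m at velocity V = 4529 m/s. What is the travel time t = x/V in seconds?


t = x / V
= 2184 / 4529
= 0.4822 s

0.4822


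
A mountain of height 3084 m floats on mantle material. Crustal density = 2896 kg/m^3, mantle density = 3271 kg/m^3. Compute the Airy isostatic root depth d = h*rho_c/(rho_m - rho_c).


rho_m - rho_c = 3271 - 2896 = 375
d = 3084 * 2896 / 375
= 8931264 / 375
= 23816.7 m

23816.7


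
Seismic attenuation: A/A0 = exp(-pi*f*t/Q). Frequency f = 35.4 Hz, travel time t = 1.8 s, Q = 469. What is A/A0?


pi*f*t/Q = pi*35.4*1.8/469 = 0.426828
A/A0 = exp(-0.426828) = 0.652576

0.652576


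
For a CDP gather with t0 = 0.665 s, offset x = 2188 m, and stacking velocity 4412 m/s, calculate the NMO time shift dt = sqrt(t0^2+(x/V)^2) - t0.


x/Vnmo = 2188/4412 = 0.49592
(x/Vnmo)^2 = 0.245937
t0^2 = 0.442225
sqrt(0.442225 + 0.245937) = 0.829555
dt = 0.829555 - 0.665 = 0.164555

0.164555


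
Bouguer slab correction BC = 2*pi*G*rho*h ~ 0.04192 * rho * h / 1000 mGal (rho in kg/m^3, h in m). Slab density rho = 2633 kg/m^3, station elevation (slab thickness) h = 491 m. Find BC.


BC = 0.04192 * rho * h / 1000
= 0.04192 * 2633 * 491 / 1000
= 54.1943 mGal

54.1943


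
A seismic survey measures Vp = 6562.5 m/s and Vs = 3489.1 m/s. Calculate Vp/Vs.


Vp/Vs = 6562.5 / 3489.1
= 1.8809

1.8809


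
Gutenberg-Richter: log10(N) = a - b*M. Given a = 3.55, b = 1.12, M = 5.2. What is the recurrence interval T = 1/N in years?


log10(N) = 3.55 - 1.12*5.2 = -2.274
N = 10^-2.274 = 0.005321
T = 1/N = 1/0.005321 = 187.9317 years

187.9317


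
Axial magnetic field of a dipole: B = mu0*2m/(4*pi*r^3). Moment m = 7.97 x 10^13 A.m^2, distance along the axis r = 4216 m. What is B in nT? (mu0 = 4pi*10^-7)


m = 7.97 x 10^13 = 79700000000000 A.m^2
2m = 159400000000000 A.m^2
r^3 = 4216^3 = 74937949696
B = (4pi*10^-7) * 159400000000000 / (4*pi * 74937949696) * 1e9
= 200307947.592885 / 941698048960.14 * 1e9
= 212709.3157 nT

212709.3157


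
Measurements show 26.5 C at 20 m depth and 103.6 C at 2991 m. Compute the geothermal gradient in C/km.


dT = 103.6 - 26.5 = 77.1 C
dz = 2991 - 20 = 2971 m
gradient = dT/dz * 1000 = 77.1/2971 * 1000 = 25.9509 C/km

25.9509


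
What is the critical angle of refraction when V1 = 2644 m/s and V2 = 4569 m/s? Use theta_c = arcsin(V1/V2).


V1/V2 = 2644/4569 = 0.578682
theta_c = arcsin(0.578682) = 35.3579 degrees

35.3579


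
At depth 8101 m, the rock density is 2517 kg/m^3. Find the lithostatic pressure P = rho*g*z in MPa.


P = rho * g * z / 1e6
= 2517 * 9.81 * 8101 / 1e6
= 200028028.77 / 1e6
= 200.028 MPa

200.028


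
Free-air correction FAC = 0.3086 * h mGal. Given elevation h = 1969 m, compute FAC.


FAC = 0.3086 * h
= 0.3086 * 1969
= 607.6334 mGal

607.6334


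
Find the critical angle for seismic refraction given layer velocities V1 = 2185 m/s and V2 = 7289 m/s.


V1/V2 = 2185/7289 = 0.299767
theta_c = arcsin(0.299767) = 17.4436 degrees

17.4436


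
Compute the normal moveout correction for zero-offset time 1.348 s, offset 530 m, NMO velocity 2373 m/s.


x/Vnmo = 530/2373 = 0.223346
(x/Vnmo)^2 = 0.049883
t0^2 = 1.817104
sqrt(1.817104 + 0.049883) = 1.366377
dt = 1.366377 - 1.348 = 0.018377

0.018377


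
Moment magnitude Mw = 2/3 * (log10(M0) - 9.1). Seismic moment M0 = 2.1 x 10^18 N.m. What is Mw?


log10(M0) = log10(2.1 x 10^18) = 18.3222
Mw = 2/3 * (18.3222 - 9.1)
= 2/3 * 9.2222
= 6.15

6.15


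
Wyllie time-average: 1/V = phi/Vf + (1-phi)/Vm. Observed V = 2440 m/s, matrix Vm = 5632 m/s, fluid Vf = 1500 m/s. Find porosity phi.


1/V - 1/Vm = 1/2440 - 1/5632 = 0.00023228
1/Vf - 1/Vm = 1/1500 - 1/5632 = 0.00048911
phi = 0.00023228 / 0.00048911 = 0.4749

0.4749


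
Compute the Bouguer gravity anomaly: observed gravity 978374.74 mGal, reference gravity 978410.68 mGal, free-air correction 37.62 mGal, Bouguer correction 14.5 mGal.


BA = g_obs - g_ref + FAC - BC
= 978374.74 - 978410.68 + 37.62 - 14.5
= -12.82 mGal

-12.82


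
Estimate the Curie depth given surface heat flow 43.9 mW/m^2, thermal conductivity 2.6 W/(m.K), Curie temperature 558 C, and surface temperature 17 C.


T_Curie - T_surf = 558 - 17 = 541 C
Convert q to W/m^2: 43.9 mW/m^2 = 0.0439 W/m^2
d = 541 * 2.6 / 0.0439 = 32041.0 m

32041.0


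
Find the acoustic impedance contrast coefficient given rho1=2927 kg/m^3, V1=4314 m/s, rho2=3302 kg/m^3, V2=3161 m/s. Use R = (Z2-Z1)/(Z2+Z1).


Z1 = 2927 * 4314 = 12627078
Z2 = 3302 * 3161 = 10437622
R = (10437622 - 12627078) / (10437622 + 12627078) = -2189456 / 23064700 = -0.0949

-0.0949


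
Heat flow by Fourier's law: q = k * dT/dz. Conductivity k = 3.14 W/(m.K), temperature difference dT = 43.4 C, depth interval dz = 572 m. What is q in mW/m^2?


q = k * dT / dz * 1000
= 3.14 * 43.4 / 572 * 1000
= 0.238245 * 1000
= 238.2448 mW/m^2

238.2448


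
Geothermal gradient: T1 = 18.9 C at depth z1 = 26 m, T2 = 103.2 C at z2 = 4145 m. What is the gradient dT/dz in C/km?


dT = 103.2 - 18.9 = 84.3 C
dz = 4145 - 26 = 4119 m
gradient = dT/dz * 1000 = 84.3/4119 * 1000 = 20.4661 C/km

20.4661


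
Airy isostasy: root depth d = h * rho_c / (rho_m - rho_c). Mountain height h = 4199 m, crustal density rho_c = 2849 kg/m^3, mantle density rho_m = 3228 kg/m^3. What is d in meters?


rho_m - rho_c = 3228 - 2849 = 379
d = 4199 * 2849 / 379
= 11962951 / 379
= 31564.51 m

31564.51


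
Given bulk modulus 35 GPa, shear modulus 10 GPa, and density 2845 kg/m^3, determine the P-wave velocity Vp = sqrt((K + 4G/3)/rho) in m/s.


First compute the effective modulus:
K + 4G/3 = 35e9 + 4*10e9/3 = 48333333333.33 Pa
Then divide by density:
48333333333.33 / 2845 = 16988869.3615 Pa/(kg/m^3)
Take the square root:
Vp = sqrt(16988869.3615) = 4121.76 m/s

4121.76


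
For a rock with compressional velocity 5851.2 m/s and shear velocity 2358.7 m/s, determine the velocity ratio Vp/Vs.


Vp/Vs = 5851.2 / 2358.7
= 2.4807

2.4807


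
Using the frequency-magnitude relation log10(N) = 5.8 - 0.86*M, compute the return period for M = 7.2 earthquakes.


log10(N) = 5.8 - 0.86*7.2 = -0.392
N = 10^-0.392 = 0.405509
T = 1/N = 1/0.405509 = 2.466 years

2.466


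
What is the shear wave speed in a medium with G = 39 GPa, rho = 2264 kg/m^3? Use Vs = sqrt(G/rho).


Convert G to Pa: G = 39e9 Pa
Compute G/rho = 39e9 / 2264 = 17226148.4099
Vs = sqrt(17226148.4099) = 4150.44 m/s

4150.44


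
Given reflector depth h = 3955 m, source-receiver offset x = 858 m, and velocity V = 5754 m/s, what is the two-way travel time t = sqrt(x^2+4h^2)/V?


x^2 + 4h^2 = 858^2 + 4*3955^2 = 736164 + 62568100 = 63304264
sqrt(63304264) = 7956.3977
t = 7956.3977 / 5754 = 1.3828 s

1.3828


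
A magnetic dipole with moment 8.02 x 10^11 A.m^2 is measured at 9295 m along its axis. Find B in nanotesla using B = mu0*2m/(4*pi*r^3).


m = 8.02 x 10^11 = 802000000000 A.m^2
2m = 1604000000000 A.m^2
r^3 = 9295^3 = 803060347375
B = (4pi*10^-7) * 1604000000000 / (4*pi * 803060347375) * 1e9
= 2015645.846543 / 10091553950810.27 * 1e9
= 199.7359 nT

199.7359


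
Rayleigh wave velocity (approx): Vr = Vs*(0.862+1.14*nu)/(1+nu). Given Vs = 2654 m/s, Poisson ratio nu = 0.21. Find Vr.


Numerator factor = 0.862 + 1.14*0.21 = 1.1014
Denominator = 1 + 0.21 = 1.21
Vr = 2654 * 1.1014 / 1.21 = 2415.8 m/s

2415.8


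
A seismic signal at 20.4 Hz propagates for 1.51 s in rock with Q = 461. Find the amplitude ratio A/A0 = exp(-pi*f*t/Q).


pi*f*t/Q = pi*20.4*1.51/461 = 0.209921
A/A0 = exp(-0.209921) = 0.810648

0.810648


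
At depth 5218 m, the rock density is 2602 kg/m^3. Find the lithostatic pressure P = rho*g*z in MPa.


P = rho * g * z / 1e6
= 2602 * 9.81 * 5218 / 1e6
= 133192685.16 / 1e6
= 133.1927 MPa

133.1927


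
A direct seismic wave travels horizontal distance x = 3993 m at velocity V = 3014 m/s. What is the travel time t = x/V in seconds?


t = x / V
= 3993 / 3014
= 1.3248 s

1.3248


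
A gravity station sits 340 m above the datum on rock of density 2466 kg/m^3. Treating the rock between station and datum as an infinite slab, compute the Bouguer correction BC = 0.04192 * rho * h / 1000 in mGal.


BC = 0.04192 * rho * h / 1000
= 0.04192 * 2466 * 340 / 1000
= 35.1474 mGal

35.1474


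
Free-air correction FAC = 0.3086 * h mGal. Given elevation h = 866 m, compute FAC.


FAC = 0.3086 * h
= 0.3086 * 866
= 267.2476 mGal

267.2476


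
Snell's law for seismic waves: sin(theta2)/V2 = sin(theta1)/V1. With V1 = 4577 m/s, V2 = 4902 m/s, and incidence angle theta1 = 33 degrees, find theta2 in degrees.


sin(theta1) = sin(33 deg) = 0.544639
sin(theta2) = V2/V1 * sin(theta1) = 4902/4577 * 0.544639 = 0.583312
theta2 = arcsin(0.583312) = 35.6839 degrees

35.6839


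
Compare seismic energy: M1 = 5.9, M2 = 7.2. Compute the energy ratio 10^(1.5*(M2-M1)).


M2 - M1 = 7.2 - 5.9 = 1.3
1.5 * 1.3 = 1.95
ratio = 10^1.95 = 89.13

89.13


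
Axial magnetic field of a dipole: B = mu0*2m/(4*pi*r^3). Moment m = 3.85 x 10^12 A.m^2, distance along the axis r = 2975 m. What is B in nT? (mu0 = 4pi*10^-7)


m = 3.85 x 10^12 = 3850000000000 A.m^2
2m = 7700000000000 A.m^2
r^3 = 2975^3 = 26330609375
B = (4pi*10^-7) * 7700000000000 / (4*pi * 26330609375) * 1e9
= 9676105.373057 / 330880195908.17 * 1e9
= 29243.5313 nT

29243.5313


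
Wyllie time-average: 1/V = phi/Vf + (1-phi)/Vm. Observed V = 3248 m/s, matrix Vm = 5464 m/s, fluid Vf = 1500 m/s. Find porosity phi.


1/V - 1/Vm = 1/3248 - 1/5464 = 0.00012487
1/Vf - 1/Vm = 1/1500 - 1/5464 = 0.00048365
phi = 0.00012487 / 0.00048365 = 0.2582

0.2582


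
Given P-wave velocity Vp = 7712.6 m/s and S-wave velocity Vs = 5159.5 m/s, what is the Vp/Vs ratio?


Vp/Vs = 7712.6 / 5159.5
= 1.4948

1.4948


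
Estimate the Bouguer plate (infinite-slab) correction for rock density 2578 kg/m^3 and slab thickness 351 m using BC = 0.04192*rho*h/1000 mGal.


BC = 0.04192 * rho * h / 1000
= 0.04192 * 2578 * 351 / 1000
= 37.9325 mGal

37.9325


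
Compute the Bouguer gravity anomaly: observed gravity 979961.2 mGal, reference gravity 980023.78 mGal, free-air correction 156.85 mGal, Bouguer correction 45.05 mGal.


BA = g_obs - g_ref + FAC - BC
= 979961.2 - 980023.78 + 156.85 - 45.05
= 49.22 mGal

49.22


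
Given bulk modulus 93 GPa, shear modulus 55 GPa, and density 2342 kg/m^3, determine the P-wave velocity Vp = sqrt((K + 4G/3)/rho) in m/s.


First compute the effective modulus:
K + 4G/3 = 93e9 + 4*55e9/3 = 166333333333.33 Pa
Then divide by density:
166333333333.33 / 2342 = 71021918.5881 Pa/(kg/m^3)
Take the square root:
Vp = sqrt(71021918.5881) = 8427.45 m/s

8427.45


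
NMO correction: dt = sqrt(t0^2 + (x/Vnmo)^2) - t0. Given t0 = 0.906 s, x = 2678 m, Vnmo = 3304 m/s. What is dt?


x/Vnmo = 2678/3304 = 0.810533
(x/Vnmo)^2 = 0.656963
t0^2 = 0.820836
sqrt(0.820836 + 0.656963) = 1.215648
dt = 1.215648 - 0.906 = 0.309648

0.309648


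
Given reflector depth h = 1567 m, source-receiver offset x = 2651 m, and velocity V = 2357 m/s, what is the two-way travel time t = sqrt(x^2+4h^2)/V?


x^2 + 4h^2 = 2651^2 + 4*1567^2 = 7027801 + 9821956 = 16849757
sqrt(16849757) = 4104.8456
t = 4104.8456 / 2357 = 1.7416 s

1.7416


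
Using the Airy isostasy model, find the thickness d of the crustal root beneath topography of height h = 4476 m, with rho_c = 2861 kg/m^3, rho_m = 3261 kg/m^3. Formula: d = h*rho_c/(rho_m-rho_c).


rho_m - rho_c = 3261 - 2861 = 400
d = 4476 * 2861 / 400
= 12805836 / 400
= 32014.59 m

32014.59


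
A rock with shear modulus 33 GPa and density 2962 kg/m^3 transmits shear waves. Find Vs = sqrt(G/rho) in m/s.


Convert G to Pa: G = 33e9 Pa
Compute G/rho = 33e9 / 2962 = 11141120.8643
Vs = sqrt(11141120.8643) = 3337.83 m/s

3337.83


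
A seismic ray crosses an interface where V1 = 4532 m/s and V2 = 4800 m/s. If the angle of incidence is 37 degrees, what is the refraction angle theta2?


sin(theta1) = sin(37 deg) = 0.601815
sin(theta2) = V2/V1 * sin(theta1) = 4800/4532 * 0.601815 = 0.637403
theta2 = arcsin(0.637403) = 39.5985 degrees

39.5985


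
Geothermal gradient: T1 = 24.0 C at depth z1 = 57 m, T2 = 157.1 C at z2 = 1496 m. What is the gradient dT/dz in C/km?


dT = 157.1 - 24.0 = 133.1 C
dz = 1496 - 57 = 1439 m
gradient = dT/dz * 1000 = 133.1/1439 * 1000 = 92.4948 C/km

92.4948


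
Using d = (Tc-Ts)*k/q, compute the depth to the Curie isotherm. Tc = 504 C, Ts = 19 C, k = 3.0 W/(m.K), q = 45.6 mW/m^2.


T_Curie - T_surf = 504 - 19 = 485 C
Convert q to W/m^2: 45.6 mW/m^2 = 0.0456 W/m^2
d = 485 * 3.0 / 0.0456 = 31907.89 m

31907.89


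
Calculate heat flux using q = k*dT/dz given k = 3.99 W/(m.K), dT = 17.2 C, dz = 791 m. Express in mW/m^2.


q = k * dT / dz * 1000
= 3.99 * 17.2 / 791 * 1000
= 0.086761 * 1000
= 86.7611 mW/m^2

86.7611


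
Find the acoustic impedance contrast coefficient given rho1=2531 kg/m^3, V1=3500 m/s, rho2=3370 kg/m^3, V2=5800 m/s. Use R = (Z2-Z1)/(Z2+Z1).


Z1 = 2531 * 3500 = 8858500
Z2 = 3370 * 5800 = 19546000
R = (19546000 - 8858500) / (19546000 + 8858500) = 10687500 / 28404500 = 0.3763

0.3763


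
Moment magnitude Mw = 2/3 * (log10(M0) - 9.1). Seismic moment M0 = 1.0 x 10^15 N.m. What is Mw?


log10(M0) = log10(1.0 x 10^15) = 15.0
Mw = 2/3 * (15.0 - 9.1)
= 2/3 * 5.9
= 3.93

3.93


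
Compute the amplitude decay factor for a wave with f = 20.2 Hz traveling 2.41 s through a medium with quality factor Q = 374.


pi*f*t/Q = pi*20.2*2.41/374 = 0.408928
A/A0 = exp(-0.408928) = 0.664362

0.664362


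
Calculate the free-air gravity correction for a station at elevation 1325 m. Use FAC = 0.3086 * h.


FAC = 0.3086 * h
= 0.3086 * 1325
= 408.895 mGal

408.895


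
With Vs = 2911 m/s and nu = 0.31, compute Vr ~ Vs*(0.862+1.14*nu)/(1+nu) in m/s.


Numerator factor = 0.862 + 1.14*0.31 = 1.2154
Denominator = 1 + 0.31 = 1.31
Vr = 2911 * 1.2154 / 1.31 = 2700.79 m/s

2700.79


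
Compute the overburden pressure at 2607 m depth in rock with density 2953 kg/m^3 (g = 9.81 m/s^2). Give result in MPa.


P = rho * g * z / 1e6
= 2953 * 9.81 * 2607 / 1e6
= 75522000.51 / 1e6
= 75.522 MPa

75.522


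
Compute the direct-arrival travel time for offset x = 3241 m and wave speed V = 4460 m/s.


t = x / V
= 3241 / 4460
= 0.7267 s

0.7267


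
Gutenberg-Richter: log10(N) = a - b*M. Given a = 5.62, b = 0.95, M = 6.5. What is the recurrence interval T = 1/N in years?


log10(N) = 5.62 - 0.95*6.5 = -0.555
N = 10^-0.555 = 0.278612
T = 1/N = 1/0.278612 = 3.5892 years

3.5892


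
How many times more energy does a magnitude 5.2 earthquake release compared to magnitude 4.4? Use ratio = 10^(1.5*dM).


M2 - M1 = 5.2 - 4.4 = 0.8
1.5 * 0.8 = 1.2
ratio = 10^1.2 = 15.85

15.85


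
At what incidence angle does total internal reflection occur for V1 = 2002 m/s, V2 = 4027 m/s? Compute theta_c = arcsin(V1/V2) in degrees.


V1/V2 = 2002/4027 = 0.497144
theta_c = arcsin(0.497144) = 29.8112 degrees

29.8112


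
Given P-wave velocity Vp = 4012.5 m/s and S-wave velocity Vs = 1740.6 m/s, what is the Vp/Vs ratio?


Vp/Vs = 4012.5 / 1740.6
= 2.3052

2.3052


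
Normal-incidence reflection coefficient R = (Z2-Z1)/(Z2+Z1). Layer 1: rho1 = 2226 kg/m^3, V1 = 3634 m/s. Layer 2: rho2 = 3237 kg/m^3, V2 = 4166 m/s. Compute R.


Z1 = 2226 * 3634 = 8089284
Z2 = 3237 * 4166 = 13485342
R = (13485342 - 8089284) / (13485342 + 8089284) = 5396058 / 21574626 = 0.2501

0.2501


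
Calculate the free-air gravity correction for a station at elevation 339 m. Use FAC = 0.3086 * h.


FAC = 0.3086 * h
= 0.3086 * 339
= 104.6154 mGal

104.6154


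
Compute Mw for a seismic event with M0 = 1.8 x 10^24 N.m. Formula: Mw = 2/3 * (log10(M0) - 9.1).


log10(M0) = log10(1.8 x 10^24) = 24.2553
Mw = 2/3 * (24.2553 - 9.1)
= 2/3 * 15.1553
= 10.1

10.1


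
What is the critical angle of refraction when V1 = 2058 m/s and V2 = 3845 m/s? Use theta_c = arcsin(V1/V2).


V1/V2 = 2058/3845 = 0.535241
theta_c = arcsin(0.535241) = 32.3602 degrees

32.3602


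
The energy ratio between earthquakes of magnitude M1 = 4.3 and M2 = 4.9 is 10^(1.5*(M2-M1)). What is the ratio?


M2 - M1 = 4.9 - 4.3 = 0.6
1.5 * 0.6 = 0.9
ratio = 10^0.9 = 7.94

7.94


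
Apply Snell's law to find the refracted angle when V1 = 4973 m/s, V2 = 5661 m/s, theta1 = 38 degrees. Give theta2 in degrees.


sin(theta1) = sin(38 deg) = 0.615661
sin(theta2) = V2/V1 * sin(theta1) = 5661/4973 * 0.615661 = 0.700836
theta2 = arcsin(0.700836) = 44.4942 degrees

44.4942


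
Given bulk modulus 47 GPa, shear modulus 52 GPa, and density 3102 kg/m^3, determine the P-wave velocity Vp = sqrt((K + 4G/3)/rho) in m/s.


First compute the effective modulus:
K + 4G/3 = 47e9 + 4*52e9/3 = 116333333333.33 Pa
Then divide by density:
116333333333.33 / 3102 = 37502686.4389 Pa/(kg/m^3)
Take the square root:
Vp = sqrt(37502686.4389) = 6123.94 m/s

6123.94


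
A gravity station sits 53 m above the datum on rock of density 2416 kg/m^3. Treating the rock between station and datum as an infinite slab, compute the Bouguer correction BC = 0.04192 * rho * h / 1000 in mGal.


BC = 0.04192 * rho * h / 1000
= 0.04192 * 2416 * 53 / 1000
= 5.3678 mGal

5.3678


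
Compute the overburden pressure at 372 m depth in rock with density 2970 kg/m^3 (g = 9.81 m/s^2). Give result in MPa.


P = rho * g * z / 1e6
= 2970 * 9.81 * 372 / 1e6
= 10838480.4 / 1e6
= 10.8385 MPa

10.8385


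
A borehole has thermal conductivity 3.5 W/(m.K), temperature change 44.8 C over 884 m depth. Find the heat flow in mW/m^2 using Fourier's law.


q = k * dT / dz * 1000
= 3.5 * 44.8 / 884 * 1000
= 0.177376 * 1000
= 177.3756 mW/m^2

177.3756


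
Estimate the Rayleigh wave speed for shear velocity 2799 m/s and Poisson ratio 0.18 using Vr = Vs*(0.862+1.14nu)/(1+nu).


Numerator factor = 0.862 + 1.14*0.18 = 1.0672
Denominator = 1 + 0.18 = 1.18
Vr = 2799 * 1.0672 / 1.18 = 2531.43 m/s

2531.43


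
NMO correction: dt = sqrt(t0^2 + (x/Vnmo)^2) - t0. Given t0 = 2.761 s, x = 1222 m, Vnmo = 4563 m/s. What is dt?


x/Vnmo = 1222/4563 = 0.267806
(x/Vnmo)^2 = 0.07172
t0^2 = 7.623121
sqrt(7.623121 + 0.07172) = 2.773958
dt = 2.773958 - 2.761 = 0.012958

0.012958


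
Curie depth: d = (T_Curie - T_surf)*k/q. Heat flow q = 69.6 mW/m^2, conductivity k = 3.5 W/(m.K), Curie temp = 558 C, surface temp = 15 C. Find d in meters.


T_Curie - T_surf = 558 - 15 = 543 C
Convert q to W/m^2: 69.6 mW/m^2 = 0.0696 W/m^2
d = 543 * 3.5 / 0.0696 = 27306.03 m

27306.03


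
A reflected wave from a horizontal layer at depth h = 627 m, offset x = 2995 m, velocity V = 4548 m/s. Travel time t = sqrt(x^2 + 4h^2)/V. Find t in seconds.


x^2 + 4h^2 = 2995^2 + 4*627^2 = 8970025 + 1572516 = 10542541
sqrt(10542541) = 3246.9279
t = 3246.9279 / 4548 = 0.7139 s

0.7139


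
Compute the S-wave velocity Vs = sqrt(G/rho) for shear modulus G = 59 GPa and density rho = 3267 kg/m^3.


Convert G to Pa: G = 59e9 Pa
Compute G/rho = 59e9 / 3267 = 18059381.6957
Vs = sqrt(18059381.6957) = 4249.63 m/s

4249.63


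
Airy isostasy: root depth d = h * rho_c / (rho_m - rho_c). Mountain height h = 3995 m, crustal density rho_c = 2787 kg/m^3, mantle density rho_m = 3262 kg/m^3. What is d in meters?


rho_m - rho_c = 3262 - 2787 = 475
d = 3995 * 2787 / 475
= 11134065 / 475
= 23440.14 m

23440.14


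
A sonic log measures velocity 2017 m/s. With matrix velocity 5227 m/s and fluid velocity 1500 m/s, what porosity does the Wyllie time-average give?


1/V - 1/Vm = 1/2017 - 1/5227 = 0.00030447
1/Vf - 1/Vm = 1/1500 - 1/5227 = 0.00047535
phi = 0.00030447 / 0.00047535 = 0.6405

0.6405


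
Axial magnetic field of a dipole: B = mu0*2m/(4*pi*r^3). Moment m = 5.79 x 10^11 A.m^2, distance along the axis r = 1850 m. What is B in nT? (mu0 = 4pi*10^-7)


m = 5.79 x 10^11 = 579000000000 A.m^2
2m = 1158000000000 A.m^2
r^3 = 1850^3 = 6331625000
B = (4pi*10^-7) * 1158000000000 / (4*pi * 6331625000) * 1e9
= 1455185.717143 / 79565546341.14 * 1e9
= 18289.1438 nT

18289.1438


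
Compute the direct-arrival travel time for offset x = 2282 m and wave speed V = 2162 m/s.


t = x / V
= 2282 / 2162
= 1.0555 s

1.0555


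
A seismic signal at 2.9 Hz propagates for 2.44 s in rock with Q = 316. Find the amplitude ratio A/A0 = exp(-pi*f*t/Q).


pi*f*t/Q = pi*2.9*2.44/316 = 0.070348
A/A0 = exp(-0.070348) = 0.93207

0.93207


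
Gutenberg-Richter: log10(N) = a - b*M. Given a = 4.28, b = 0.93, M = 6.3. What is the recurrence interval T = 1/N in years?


log10(N) = 4.28 - 0.93*6.3 = -1.579
N = 10^-1.579 = 0.026363
T = 1/N = 1/0.026363 = 37.9315 years

37.9315


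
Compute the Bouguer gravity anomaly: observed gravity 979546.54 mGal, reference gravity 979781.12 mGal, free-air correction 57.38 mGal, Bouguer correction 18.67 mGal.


BA = g_obs - g_ref + FAC - BC
= 979546.54 - 979781.12 + 57.38 - 18.67
= -195.87 mGal

-195.87


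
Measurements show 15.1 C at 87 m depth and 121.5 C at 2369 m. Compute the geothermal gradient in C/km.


dT = 121.5 - 15.1 = 106.4 C
dz = 2369 - 87 = 2282 m
gradient = dT/dz * 1000 = 106.4/2282 * 1000 = 46.6258 C/km

46.6258


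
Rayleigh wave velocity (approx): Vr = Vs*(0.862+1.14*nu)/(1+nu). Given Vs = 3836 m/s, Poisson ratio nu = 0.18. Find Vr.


Numerator factor = 0.862 + 1.14*0.18 = 1.0672
Denominator = 1 + 0.18 = 1.18
Vr = 3836 * 1.0672 / 1.18 = 3469.3 m/s

3469.3


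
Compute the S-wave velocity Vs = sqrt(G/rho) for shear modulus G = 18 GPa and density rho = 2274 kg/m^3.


Convert G to Pa: G = 18e9 Pa
Compute G/rho = 18e9 / 2274 = 7915567.2823
Vs = sqrt(7915567.2823) = 2813.46 m/s

2813.46


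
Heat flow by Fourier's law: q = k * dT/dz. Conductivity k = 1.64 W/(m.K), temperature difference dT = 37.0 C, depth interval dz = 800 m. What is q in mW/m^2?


q = k * dT / dz * 1000
= 1.64 * 37.0 / 800 * 1000
= 0.07585 * 1000
= 75.85 mW/m^2

75.85


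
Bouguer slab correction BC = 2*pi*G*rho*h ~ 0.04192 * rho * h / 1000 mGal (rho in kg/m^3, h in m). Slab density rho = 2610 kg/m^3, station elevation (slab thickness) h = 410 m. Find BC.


BC = 0.04192 * rho * h / 1000
= 0.04192 * 2610 * 410 / 1000
= 44.8586 mGal

44.8586


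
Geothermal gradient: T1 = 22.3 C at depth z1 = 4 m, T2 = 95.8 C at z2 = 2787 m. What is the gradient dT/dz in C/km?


dT = 95.8 - 22.3 = 73.5 C
dz = 2787 - 4 = 2783 m
gradient = dT/dz * 1000 = 73.5/2783 * 1000 = 26.4103 C/km

26.4103


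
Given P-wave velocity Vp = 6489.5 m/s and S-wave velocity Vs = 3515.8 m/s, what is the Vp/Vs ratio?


Vp/Vs = 6489.5 / 3515.8
= 1.8458

1.8458
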